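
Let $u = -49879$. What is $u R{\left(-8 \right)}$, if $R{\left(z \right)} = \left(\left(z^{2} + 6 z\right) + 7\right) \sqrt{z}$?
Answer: $- 2294434 i \sqrt{2} \approx - 3.2448 \cdot 10^{6} i$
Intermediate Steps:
$R{\left(z \right)} = \sqrt{z} \left(7 + z^{2} + 6 z\right)$ ($R{\left(z \right)} = \left(7 + z^{2} + 6 z\right) \sqrt{z} = \sqrt{z} \left(7 + z^{2} + 6 z\right)$)
$u R{\left(-8 \right)} = - 49879 \sqrt{-8} \left(7 + \left(-8\right)^{2} + 6 \left(-8\right)\right) = - 49879 \cdot 2 i \sqrt{2} \left(7 + 64 - 48\right) = - 49879 \cdot 2 i \sqrt{2} \cdot 23 = - 49879 \cdot 46 i \sqrt{2} = - 2294434 i \sqrt{2}$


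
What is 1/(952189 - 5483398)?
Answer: -1/4531209 ≈ -2.2069e-7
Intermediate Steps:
1/(952189 - 5483398) = 1/(-4531209) = -1/4531209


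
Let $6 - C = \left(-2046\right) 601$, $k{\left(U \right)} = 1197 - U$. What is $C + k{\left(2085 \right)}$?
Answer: $1228764$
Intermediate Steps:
$C = 1229652$ ($C = 6 - \left(-2046\right) 601 = 6 - -1229646 = 6 + 1229646 = 1229652$)
$C + k{\left(2085 \right)} = 1229652 + \left(1197 - 2085\right) = 1229652 - 888 = 1228764$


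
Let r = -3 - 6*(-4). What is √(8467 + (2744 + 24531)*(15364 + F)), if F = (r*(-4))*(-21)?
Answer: √467174667 ≈ 21614.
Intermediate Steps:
r = 21 (r = -3 - 3*(-8) = -3 + 24 = 21)
F = 1764 (F = (21*(-4))*(-21) = -84*(-21) = 1764)
√(8467 + (2744 + 24531)*(15364 + F)) = √(8467 + (2744 + 24531)*(15364 + 1764)) = √(8467 + 27275*17128) = √(8467 + 467166200) = √467174667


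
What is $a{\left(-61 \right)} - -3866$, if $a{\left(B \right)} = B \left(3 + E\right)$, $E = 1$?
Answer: $3622$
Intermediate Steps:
$a{\left(B \right)} = 4 B$ ($a{\left(B \right)} = B \left(3 + 1\right) = B 4 = 4 B$)
$a{\left(-61 \right)} - -3866 = 4 \left(-61\right) - -3866 = -244 + 3866 = 3622$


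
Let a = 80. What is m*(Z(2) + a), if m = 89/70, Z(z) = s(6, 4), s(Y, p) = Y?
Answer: 3827/35 ≈ 109.34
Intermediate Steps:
Z(z) = 6
m = 89/70 (m = 89*(1/70) = 89/70 ≈ 1.2714)
m*(Z(2) + a) = 89*(6 + 80)/70 = (89/70)*86 = 3827/35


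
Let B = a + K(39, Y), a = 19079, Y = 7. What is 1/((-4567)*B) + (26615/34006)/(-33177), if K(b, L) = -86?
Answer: -256637861903/10873634572185658 ≈ -2.3602e-5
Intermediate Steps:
B = 18993 (B = 19079 - 86 = 18993)
1/((-4567)*B) + (26615/34006)/(-33177) = 1/(-4567*18993) + (26615/34006)/(-33177) = -1/4567*1/18993 + (26615*(1/34006))*(-1/33177) = -1/86741031 + (26615/34006)*(-1/33177) = -1/86741031 - 26615/1128217062 = -256637861903/10873634572185658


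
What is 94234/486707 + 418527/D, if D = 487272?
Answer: 83205870079/79052897768 ≈ 1.0525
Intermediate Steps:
94234/486707 + 418527/D = 94234/486707 + 418527/487272 = 94234*(1/486707) + 418527*(1/487272) = 94234/486707 + 139509/162424 = 83205870079/79052897768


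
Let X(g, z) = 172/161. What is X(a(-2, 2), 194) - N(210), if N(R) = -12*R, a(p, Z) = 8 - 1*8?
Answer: 405892/161 ≈ 2521.1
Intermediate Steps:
a(p, Z) = 0 (a(p, Z) = 8 - 8 = 0)
X(g, z) = 172/161 (X(g, z) = 172*(1/161) = 172/161)
X(a(-2, 2), 194) - N(210) = 172/161 - (-12)*210 = 172/161 - 1*(-2520) = 172/161 + 2520 = 405892/161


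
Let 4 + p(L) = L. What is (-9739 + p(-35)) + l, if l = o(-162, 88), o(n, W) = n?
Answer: -9940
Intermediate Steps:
l = -162
p(L) = -4 + L
(-9739 + p(-35)) + l = (-9739 + (-4 - 35)) - 162 = (-9739 - 39) - 162 = -9778 - 162 = -9940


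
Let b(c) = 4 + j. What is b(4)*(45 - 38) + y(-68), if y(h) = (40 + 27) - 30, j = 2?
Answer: 79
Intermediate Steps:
b(c) = 6 (b(c) = 4 + 2 = 6)
y(h) = 37 (y(h) = 67 - 30 = 37)
b(4)*(45 - 38) + y(-68) = 6*(45 - 38) + 37 = 6*7 + 37 = 42 + 37 = 79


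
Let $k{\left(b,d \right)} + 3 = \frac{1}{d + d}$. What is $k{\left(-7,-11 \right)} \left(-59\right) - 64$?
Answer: $\frac{2545}{22} \approx 115.68$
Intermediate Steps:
$k{\left(b,d \right)} = -3 + \frac{1}{2 d}$ ($k{\left(b,d \right)} = -3 + \frac{1}{d + d} = -3 + \frac{1}{2 d}$)
$k{\left(-7,-11 \right)} \left(-59\right) - 64 = \left(-3 + \frac{1}{2 \left(-11\right)}\right) \left(-59\right) - 64 = \left(-3 + \frac{1}{2} \left(- \frac{1}{11}\right)\right) \left(-59\right) - 64 = \left(-3 - \frac{1}{22}\right) \left(-59\right) - 64 = \left(- \frac{67}{22}\right) \left(-59\right) - 64 = \frac{3953}{22} - 64 = \frac{2545}{22}$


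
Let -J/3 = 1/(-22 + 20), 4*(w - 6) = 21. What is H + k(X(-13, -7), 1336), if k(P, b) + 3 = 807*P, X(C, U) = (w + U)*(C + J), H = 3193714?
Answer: 25234151/8 ≈ 3.1543e+6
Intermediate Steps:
w = 45/4 (w = 6 + (¼)*21 = 6 + 21/4 = 45/4 ≈ 11.250)
J = 3/2 (J = -3/(-22 + 20) = -3/(-2) = -3*(-½) = 3/2 ≈ 1.5000)
X(C, U) = (3/2 + C)*(45/4 + U) (X(C, U) = (45/4 + U)*(C + 3/2) = (45/4 + U)*(3/2 + C) = (3/2 + C)*(45/4 + U))
k(P, b) = -3 + 807*P
H + k(X(-13, -7), 1336) = 3193714 + (-3 + 807*(135/8 + (3/2)*(-7) + (45/4)*(-13) - 13*(-7))) = 3193714 + (-3 + 807*(135/8 - 21/2 - 585/4 + 91)) = 3193714 + (-3 + 807*(-391/8)) = 3193714 + (-3 - 315537/8) = 3193714 - 315561/8 = 25234151/8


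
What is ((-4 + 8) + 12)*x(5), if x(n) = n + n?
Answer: 160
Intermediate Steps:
x(n) = 2*n
((-4 + 8) + 12)*x(5) = ((-4 + 8) + 12)*(2*5) = (4 + 12)*10 = 16*10 = 160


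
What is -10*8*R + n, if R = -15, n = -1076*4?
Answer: -3104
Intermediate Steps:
n = -4304
-10*8*R + n = -10*8*(-15) - 4304 = -80*(-15) - 4304 = -1*(-1200) - 4304 = 1200 - 4304 = -3104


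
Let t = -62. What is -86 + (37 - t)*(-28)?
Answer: -2858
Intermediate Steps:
-86 + (37 - t)*(-28) = -86 + (37 - 1*(-62))*(-28) = -86 + (37 + 62)*(-28) = -86 + 99*(-28) = -86 - 2772 = -2858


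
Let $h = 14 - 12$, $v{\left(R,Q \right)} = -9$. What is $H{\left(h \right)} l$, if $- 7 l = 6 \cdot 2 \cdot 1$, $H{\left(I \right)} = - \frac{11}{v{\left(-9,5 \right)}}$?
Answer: $- \frac{44}{21} \approx -2.0952$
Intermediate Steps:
$h = 2$
$H{\left(I \right)} = \frac{11}{9}$ ($H{\left(I \right)} = - \frac{11}{-9} = \left(-11\right) \left(- \frac{1}{9}\right) = \frac{11}{9}$)
$l = - \frac{12}{7}$ ($l = - \frac{6 \cdot 2 \cdot 1}{7} = - \frac{12 \cdot 1}{7} = \left(- \frac{1}{7}\right) 12 = - \frac{12}{7} \approx -1.7143$)
$H{\left(h \right)} l = \frac{11}{9} \left(- \frac{12}{7}\right) = - \frac{44}{21}$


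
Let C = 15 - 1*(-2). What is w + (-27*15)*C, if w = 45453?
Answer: 38568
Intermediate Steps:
C = 17 (C = 15 + 2 = 17)
w + (-27*15)*C = 45453 - 27*15*17 = 45453 - 405*17 = 45453 - 6885 = 38568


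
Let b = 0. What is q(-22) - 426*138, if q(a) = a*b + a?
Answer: -58810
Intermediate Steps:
q(a) = a (q(a) = a*0 + a = 0 + a = a)
q(-22) - 426*138 = -22 - 426*138 = -22 - 58788 = -58810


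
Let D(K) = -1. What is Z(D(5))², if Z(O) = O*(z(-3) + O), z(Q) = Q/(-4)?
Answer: 1/16 ≈ 0.062500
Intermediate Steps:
z(Q) = -Q/4 (z(Q) = Q*(-¼) = -Q/4)
Z(O) = O*(¾ + O) (Z(O) = O*(-¼*(-3) + O) = O*(¾ + O))
Z(D(5))² = ((¼)*(-1)*(3 + 4*(-1)))² = ((¼)*(-1)*(3 - 4))² = ((¼)*(-1)*(-1))² = (¼)² = 1/16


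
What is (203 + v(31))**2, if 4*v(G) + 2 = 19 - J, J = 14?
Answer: 664225/16 ≈ 41514.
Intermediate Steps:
v(G) = 3/4 (v(G) = -1/2 + (19 - 1*14)/4 = -1/2 + (19 - 14)/4 = -1/2 + (1/4)*5 = -1/2 + 5/4 = 3/4)
(203 + v(31))**2 = (203 + 3/4)**2 = (815/4)**2 = 664225/16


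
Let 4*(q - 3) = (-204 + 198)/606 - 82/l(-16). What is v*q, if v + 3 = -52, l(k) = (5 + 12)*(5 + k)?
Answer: -1173695/6868 ≈ -170.89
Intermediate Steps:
l(k) = 85 + 17*k (l(k) = 17*(5 + k) = 85 + 17*k)
v = -55 (v = -3 - 52 = -55)
q = 234739/75548 (q = 3 + ((-204 + 198)/606 - 82/(85 + 17*(-16)))/4 = 3 + (-6*1/606 - 82/(85 - 272))/4 = 3 + (-1/101 - 82/(-187))/4 = 3 + (-1/101 - 82*(-1/187))/4 = 3 + (-1/101 + 82/187)/4 = 3 + (¼)*(8095/18887) = 3 + 8095/75548 = 234739/75548 ≈ 3.1072)
v*q = -55*234739/75548 = -1173695/6868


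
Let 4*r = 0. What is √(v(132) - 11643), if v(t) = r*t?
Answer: I*√11643 ≈ 107.9*I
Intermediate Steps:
r = 0 (r = (¼)*0 = 0)
v(t) = 0 (v(t) = 0*t = 0)
√(v(132) - 11643) = √(0 - 11643) = √(-11643) = I*√11643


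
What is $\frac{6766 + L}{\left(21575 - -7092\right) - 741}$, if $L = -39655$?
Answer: $- \frac{32889}{27926} \approx -1.1777$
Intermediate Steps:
$\frac{6766 + L}{\left(21575 - -7092\right) - 741} = \frac{6766 - 39655}{\left(21575 - -7092\right) - 741} = - \frac{32889}{\left(21575 + 7092\right) - 741} = - \frac{32889}{28667 - 741} = - \frac{32889}{27926}$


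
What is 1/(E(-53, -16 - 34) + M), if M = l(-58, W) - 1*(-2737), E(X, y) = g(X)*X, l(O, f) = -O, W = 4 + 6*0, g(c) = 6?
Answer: 1/2477 ≈ 0.00040371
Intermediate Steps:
W = 4 (W = 4 + 0 = 4)
E(X, y) = 6*X
M = 2795 (M = -1*(-58) - 1*(-2737) = 58 + 2737 = 2795)
1/(E(-53, -16 - 34) + M) = 1/(6*(-53) + 2795) = 1/(-318 + 2795) = 1/2477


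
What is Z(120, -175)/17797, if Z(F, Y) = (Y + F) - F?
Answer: -175/17797 ≈ -0.0098331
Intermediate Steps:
Z(F, Y) = Y (Z(F, Y) = (F + Y) - F = Y)
Z(120, -175)/17797 = -175/17797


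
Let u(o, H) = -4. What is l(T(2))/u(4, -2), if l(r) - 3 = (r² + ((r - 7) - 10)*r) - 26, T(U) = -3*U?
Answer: -151/4 ≈ -37.750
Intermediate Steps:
l(r) = -23 + r² + r*(-17 + r) (l(r) = 3 + ((r² + ((r - 7) - 10)*r) - 26) = 3 + ((r² + ((-7 + r) - 10)*r) - 26) = 3 + ((r² + (-17 + r)*r) - 26) = 3 + ((r² + r*(-17 + r)) - 26) = 3 + (-26 + r² + r*(-17 + r)) = -23 + r² + r*(-17 + r))
l(T(2))/u(4, -2) = (-23 - (-51)*2 + 2*(-3*2)²)/(-4) = (-23 - 17*(-6) + 2*(-6)²)*(-¼) = (-23 + 102 + 2*36)*(-¼) = (-23 + 102 + 72)*(-¼) = 151*(-¼) = -151/4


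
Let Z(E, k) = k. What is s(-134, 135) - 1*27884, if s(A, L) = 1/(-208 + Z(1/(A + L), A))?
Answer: -9536329/342 ≈ -27884.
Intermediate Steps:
s(A, L) = 1/(-208 + A)
s(-134, 135) - 1*27884 = 1/(-208 - 134) - 1*27884 = 1/(-342) - 27884 = -1/342 - 27884 = -9536329/342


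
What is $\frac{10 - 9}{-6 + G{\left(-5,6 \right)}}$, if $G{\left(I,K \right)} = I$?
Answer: $- \frac{1}{11} \approx -0.090909$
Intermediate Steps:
$\frac{10 - 9}{-6 + G{\left(-5,6 \right)}} = \frac{10 - 9}{-6 - 5} = \frac{1}{-11} \cdot 1 = \left(- \frac{1}{11}\right) 1 = - \frac{1}{11}$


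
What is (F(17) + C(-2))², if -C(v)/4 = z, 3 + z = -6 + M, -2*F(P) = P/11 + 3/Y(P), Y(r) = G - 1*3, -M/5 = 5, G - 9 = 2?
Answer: 564870289/30976 ≈ 18236.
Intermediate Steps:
G = 11 (G = 9 + 2 = 11)
M = -25 (M = -5*5 = -25)
Y(r) = 8 (Y(r) = 11 - 1*3 = 11 - 3 = 8)
F(P) = -3/16 - P/22 (F(P) = -(P/11 + 3/8)/2 = -(3/8 + P/11)/2 = -3/16 - P/22)
z = -34 (z = -3 + (-6 - 25) = -3 - 31 = -34)
C(v) = 136 (C(v) = -4*(-34) = 136)
(F(17) + C(-2))² = ((-3/16 - 1/22*17) + 136)² = ((-3/16 - 17/22) + 136)² = (-169/176 + 136)² = (23767/176)² = 564870289/30976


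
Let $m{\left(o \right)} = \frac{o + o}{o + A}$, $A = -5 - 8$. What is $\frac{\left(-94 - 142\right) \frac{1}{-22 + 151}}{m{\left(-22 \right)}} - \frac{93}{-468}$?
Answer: $- \frac{92717}{73788} \approx -1.2565$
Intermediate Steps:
$A = -13$ ($A = -5 - 8 = -13$)
$m{\left(o \right)} = \frac{2 o}{-13 + o}$ ($m{\left(o \right)} = \frac{o + o}{o - 13} = \frac{2 o}{-13 + o}$)
$\frac{\left(-94 - 142\right) \frac{1}{-22 + 151}}{m{\left(-22 \right)}} - \frac{93}{-468} = \frac{\left(-94 - 142\right) \frac{1}{-22 + 151}}{2 \left(-22\right) \frac{1}{-13 - 22}} - \frac{93}{-468} = \frac{\left(-236\right) \frac{1}{129}}{2 \left(-22\right) \frac{1}{-35}} - - \frac{31}{156} = \frac{\left(-236\right) \frac{1}{129}}{2 \left(-22\right) \left(- \frac{1}{35}\right)} + \frac{31}{156} = - \frac{236}{129 \cdot \frac{44}{35}} + \frac{31}{156} = \left(- \frac{236}{129}\right) \frac{35}{44} + \frac{31}{156} = - \frac{2065}{1419} + \frac{31}{156} = - \frac{92717}{73788}$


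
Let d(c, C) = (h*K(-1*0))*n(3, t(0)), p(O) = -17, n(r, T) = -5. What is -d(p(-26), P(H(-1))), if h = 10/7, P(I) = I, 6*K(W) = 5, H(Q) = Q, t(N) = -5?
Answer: 125/21 ≈ 5.9524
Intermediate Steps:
K(W) = ⅚ (K(W) = (⅙)*5 = ⅚)
h = 10/7 (h = 10*(⅐) = 10/7 ≈ 1.4286)
d(c, C) = -125/21 (d(c, C) = ((10/7)*(⅚))*(-5) = (25/21)*(-5) = -125/21)
-d(p(-26), P(H(-1))) = -1*(-125/21) = 125/21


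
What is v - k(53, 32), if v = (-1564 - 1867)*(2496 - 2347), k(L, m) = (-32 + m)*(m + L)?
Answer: -511219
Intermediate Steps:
k(L, m) = (-32 + m)*(L + m)
v = -511219 (v = -3431*149 = -511219)
v - k(53, 32) = -511219 - (32**2 - 32*53 - 32*32 + 53*32) = -511219 - (1024 - 1696 - 1024 + 1696) = -511219 - 1*0 = -511219 + 0 = -511219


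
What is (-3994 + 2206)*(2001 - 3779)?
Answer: 3179064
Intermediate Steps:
(-3994 + 2206)*(2001 - 3779) = -1788*(-1778) = 3179064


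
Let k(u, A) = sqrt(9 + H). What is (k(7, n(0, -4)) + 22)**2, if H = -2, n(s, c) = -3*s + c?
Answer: (22 + sqrt(7))**2 ≈ 607.41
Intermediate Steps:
n(s, c) = c - 3*s
k(u, A) = sqrt(7) (k(u, A) = sqrt(9 - 2) = sqrt(7))
(k(7, n(0, -4)) + 22)**2 = (sqrt(7) + 22)**2 = (22 + sqrt(7))**2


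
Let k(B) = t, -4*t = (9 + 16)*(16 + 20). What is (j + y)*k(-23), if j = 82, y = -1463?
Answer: 310725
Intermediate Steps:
t = -225 (t = -(9 + 16)*(16 + 20)/4 = -25*36/4 = -¼*900 = -225)
k(B) = -225
(j + y)*k(-23) = (82 - 1463)*(-225) = -1381*(-225) = 310725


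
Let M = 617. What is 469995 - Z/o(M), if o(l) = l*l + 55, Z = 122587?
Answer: 178947653693/380744 ≈ 4.6999e+5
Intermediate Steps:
o(l) = 55 + l² (o(l) = l² + 55 = 55 + l²)
469995 - Z/o(M) = 469995 - 122587/(55 + 617²) = 469995 - 122587/(55 + 380689) = 469995 - 122587/380744 = 178947653693/380744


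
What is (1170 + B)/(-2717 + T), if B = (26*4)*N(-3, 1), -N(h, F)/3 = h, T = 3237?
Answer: 81/20 ≈ 4.0500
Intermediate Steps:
N(h, F) = -3*h
B = 936 (B = (26*4)*(-3*(-3)) = 104*9 = 936)
(1170 + B)/(-2717 + T) = (1170 + 936)/(-2717 + 3237) = 2106/520 = 2106*(1/520) = 81/20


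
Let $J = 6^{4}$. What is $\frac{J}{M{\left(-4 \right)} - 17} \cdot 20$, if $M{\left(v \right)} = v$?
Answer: $- \frac{8640}{7} \approx -1234.3$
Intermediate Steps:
$J = 1296$
$\frac{J}{M{\left(-4 \right)} - 17} \cdot 20 = \frac{1296}{-4 - 17} \cdot 20 = \frac{1296}{-21} \cdot 20 = 1296 \left(- \frac{1}{21}\right) 20 = \left(- \frac{432}{7}\right) 20 = - \frac{8640}{7}$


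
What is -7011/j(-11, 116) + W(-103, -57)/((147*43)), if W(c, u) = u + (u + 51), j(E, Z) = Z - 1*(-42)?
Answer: -2110785/47558 ≈ -44.383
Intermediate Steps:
j(E, Z) = 42 + Z (j(E, Z) = Z + 42 = 42 + Z)
W(c, u) = 51 + 2*u (W(c, u) = u + (51 + u) = 51 + 2*u)
-7011/j(-11, 116) + W(-103, -57)/((147*43)) = -7011/(42 + 116) + (51 + 2*(-57))/((147*43)) = -7011/158 + (51 - 114)/6321 = -7011*1/158 - 63*1/6321 = -7011/158 - 3/301 = -2110785/47558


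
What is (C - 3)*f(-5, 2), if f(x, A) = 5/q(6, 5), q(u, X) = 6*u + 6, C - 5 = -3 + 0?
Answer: -5/42 ≈ -0.11905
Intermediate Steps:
C = 2 (C = 5 + (-3 + 0) = 5 - 3 = 2)
q(u, X) = 6 + 6*u
f(x, A) = 5/42 (f(x, A) = 5/(6 + 6*6) = 5/(6 + 36) = 5/42)
(C - 3)*f(-5, 2) = (2 - 3)*(5/42) = -1*5/42 = -5/42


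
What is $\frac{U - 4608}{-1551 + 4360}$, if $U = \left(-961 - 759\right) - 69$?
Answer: $- \frac{6397}{2809} \approx -2.2773$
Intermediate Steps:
$U = -1789$ ($U = -1720 - 69 = -1789$)
$\frac{U - 4608}{-1551 + 4360} = \frac{-1789 - 4608}{-1551 + 4360} = - \frac{6397}{2809}$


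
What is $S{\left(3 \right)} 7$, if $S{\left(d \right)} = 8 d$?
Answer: $168$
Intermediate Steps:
$S{\left(3 \right)} 7 = 8 \cdot 3 \cdot 7 = 24 \cdot 7 = 168$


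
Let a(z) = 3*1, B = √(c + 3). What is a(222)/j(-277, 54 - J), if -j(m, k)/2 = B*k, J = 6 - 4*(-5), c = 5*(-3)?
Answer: I*√3/112 ≈ 0.015465*I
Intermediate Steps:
c = -15
J = 26 (J = 6 + 20 = 26)
B = 2*I*√3 (B = √(-15 + 3) = √(-12) = 2*I*√3 ≈ 3.4641*I)
j(m, k) = -4*I*k*√3 (j(m, k) = -2*2*I*√3*k = -4*I*k*√3)
a(z) = 3
a(222)/j(-277, 54 - J) = 3/((-4*I*(54 - 1*26)*√3)) = 3/((-4*I*(54 - 26)*√3)) = 3/((-4*I*28*√3)) = 3/((-112*I*√3)) = 3*(I*√3/336) = I*√3/112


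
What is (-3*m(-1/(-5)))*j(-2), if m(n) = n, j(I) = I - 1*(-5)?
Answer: -9/5 ≈ -1.8000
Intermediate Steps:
j(I) = 5 + I (j(I) = I + 5 = 5 + I)
(-3*m(-1/(-5)))*j(-2) = (-(-3)/(-5))*(5 - 2) = -(-3)*(-1)/5*3 = -3*1/5*3 = -3/5*3 = -9/5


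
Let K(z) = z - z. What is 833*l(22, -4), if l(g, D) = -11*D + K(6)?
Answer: 36652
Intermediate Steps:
K(z) = 0
l(g, D) = -11*D (l(g, D) = -11*D + 0 = -11*D)
833*l(22, -4) = 833*(-11*(-4)) = 833*44 = 36652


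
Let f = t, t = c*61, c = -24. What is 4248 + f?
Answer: 2784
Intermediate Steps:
t = -1464 (t = -24*61 = -1464)
f = -1464
4248 + f = 4248 - 1464 = 2784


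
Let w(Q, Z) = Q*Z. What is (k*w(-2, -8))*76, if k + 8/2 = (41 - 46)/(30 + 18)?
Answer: -14972/3 ≈ -4990.7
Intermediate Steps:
k = -197/48 (k = -4 + (41 - 46)/(30 + 18) = -4 - 5/48 = -197/48 ≈ -4.1042)
(k*w(-2, -8))*76 = -(-197)*(-8)/24*76 = -197/48*16*76 = -197/3*76 = -14972/3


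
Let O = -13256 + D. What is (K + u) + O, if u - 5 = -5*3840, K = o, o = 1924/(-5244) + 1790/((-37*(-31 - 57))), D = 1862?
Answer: -65285957135/2134308 ≈ -30589.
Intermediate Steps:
o = 390277/2134308 (o = 1924*(-1/5244) + 1790/((-37*(-88))) = -481/1311 + 1790/3256 = -481/1311 + 1790*(1/3256) = -481/1311 + 895/1628 = 390277/2134308 ≈ 0.18286)
K = 390277/2134308 ≈ 0.18286
O = -11394 (O = -13256 + 1862 = -11394)
u = -19195 (u = 5 - 5*3840 = 5 - 19200 = -19195)
(K + u) + O = (390277/2134308 - 19195) - 11394 = -40967651783/2134308 - 11394 = -65285957135/2134308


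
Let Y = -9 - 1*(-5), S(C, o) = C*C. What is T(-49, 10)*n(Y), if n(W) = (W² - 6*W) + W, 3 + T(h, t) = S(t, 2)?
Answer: 3492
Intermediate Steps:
S(C, o) = C²
T(h, t) = -3 + t²
Y = -4 (Y = -9 + 5 = -4)
n(W) = W² - 5*W
T(-49, 10)*n(Y) = (-3 + 10²)*(-4*(-5 - 4)) = (-3 + 100)*(-4*(-9)) = 97*36 = 3492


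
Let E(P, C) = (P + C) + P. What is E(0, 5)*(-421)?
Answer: -2105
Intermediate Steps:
E(P, C) = C + 2*P (E(P, C) = (C + P) + P = C + 2*P)
E(0, 5)*(-421) = (5 + 2*0)*(-421) = (5 + 0)*(-421) = 5*(-421) = -2105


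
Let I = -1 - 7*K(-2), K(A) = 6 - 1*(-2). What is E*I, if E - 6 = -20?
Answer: 798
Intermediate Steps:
E = -14 (E = 6 - 20 = -14)
K(A) = 8 (K(A) = 6 + 2 = 8)
I = -57 (I = -1 - 7*8 = -1 - 56 = -57)
E*I = -14*(-57) = 798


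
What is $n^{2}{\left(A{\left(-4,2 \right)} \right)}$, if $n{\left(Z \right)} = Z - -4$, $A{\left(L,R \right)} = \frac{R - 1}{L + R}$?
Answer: $\frac{49}{4} \approx 12.25$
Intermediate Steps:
$A{\left(L,R \right)} = \frac{-1 + R}{L + R}$
$n{\left(Z \right)} = 4 + Z$ ($n{\left(Z \right)} = Z + 4 = 4 + Z$)
$n^{2}{\left(A{\left(-4,2 \right)} \right)} = \left(4 + \frac{-1 + 2}{-4 + 2}\right)^{2} = \left(4 + \frac{1}{-2} \cdot 1\right)^{2} = \left(4 - \frac{1}{2}\right)^{2} = \left(\frac{7}{2}\right)^{2} = \frac{49}{4}$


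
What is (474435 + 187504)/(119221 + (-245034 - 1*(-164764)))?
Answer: 661939/38951 ≈ 16.994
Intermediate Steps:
(474435 + 187504)/(119221 + (-245034 - 1*(-164764))) = 661939/(119221 + (-245034 + 164764)) = 661939/(119221 - 80270) = 661939/38951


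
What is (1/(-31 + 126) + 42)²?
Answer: 15928081/9025 ≈ 1764.9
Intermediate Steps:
(1/(-31 + 126) + 42)² = (1/95 + 42)² = (3991/95)² = 15928081/9025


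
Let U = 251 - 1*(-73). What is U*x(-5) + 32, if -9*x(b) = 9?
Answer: -292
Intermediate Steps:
x(b) = -1 (x(b) = -⅑*9 = -1)
U = 324 (U = 251 + 73 = 324)
U*x(-5) + 32 = 324*(-1) + 32 = -324 + 32 = -292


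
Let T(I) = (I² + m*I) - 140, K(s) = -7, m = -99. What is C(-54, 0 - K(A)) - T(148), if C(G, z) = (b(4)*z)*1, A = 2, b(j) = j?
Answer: -7084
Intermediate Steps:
T(I) = -140 + I² - 99*I (T(I) = (I² - 99*I) - 140 = -140 + I² - 99*I)
C(G, z) = 4*z (C(G, z) = (4*z)*1 = 4*z)
C(-54, 0 - K(A)) - T(148) = 4*(0 - 1*(-7)) - (-140 + 148² - 99*148) = 4*(0 + 7) - (-140 + 21904 - 14652) = 4*7 - 1*7112 = 28 - 7112 = -7084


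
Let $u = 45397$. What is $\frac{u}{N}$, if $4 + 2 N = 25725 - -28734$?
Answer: $\frac{90794}{54455} \approx 1.6673$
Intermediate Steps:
$N = \frac{54455}{2}$ ($N = -2 + \frac{25725 - -28734}{2} = -2 + \frac{25725 + 28734}{2} = -2 + \frac{1}{2} \cdot 54459 = -2 + \frac{54459}{2} = \frac{54455}{2} \approx 27228.0$)
$\frac{u}{N} = \frac{45397}{\frac{54455}{2}} = 45397 \cdot \frac{2}{54455} = \frac{90794}{54455}$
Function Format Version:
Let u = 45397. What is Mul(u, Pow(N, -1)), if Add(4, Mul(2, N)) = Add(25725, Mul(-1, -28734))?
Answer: Rational(90794, 54455) ≈ 1.6673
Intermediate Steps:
N = Rational(54455, 2) (N = Add(-2, Mul(Rational(1, 2), Add(25725, Mul(-1, -28734)))) = Add(-2, Mul(Rational(1, 2), Add(25725, 28734))) = Add(-2, Mul(Rational(1, 2), 54459)) = Add(-2, Rational(54459, 2)) = Rational(54455, 2) ≈ 27228.)
Mul(u, Pow(N, -1)) = Mul(45397, Pow(Rational(54455, 2), -1)) = Mul(45397, Rational(2, 54455)) = Rational(90794, 54455)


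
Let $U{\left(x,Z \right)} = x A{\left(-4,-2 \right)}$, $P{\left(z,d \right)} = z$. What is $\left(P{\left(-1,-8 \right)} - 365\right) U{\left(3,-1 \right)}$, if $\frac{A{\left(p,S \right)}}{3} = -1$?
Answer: $3294$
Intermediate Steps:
$A{\left(p,S \right)} = -3$ ($A{\left(p,S \right)} = 3 \left(-1\right) = -3$)
$U{\left(x,Z \right)} = - 3 x$ ($U{\left(x,Z \right)} = x \left(-3\right) = - 3 x$)
$\left(P{\left(-1,-8 \right)} - 365\right) U{\left(3,-1 \right)} = \left(-1 - 365\right) \left(\left(-3\right) 3\right) = \left(-366\right) \left(-9\right) = 3294$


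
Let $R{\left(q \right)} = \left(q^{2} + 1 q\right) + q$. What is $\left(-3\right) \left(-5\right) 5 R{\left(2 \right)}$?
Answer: $600$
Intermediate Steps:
$R{\left(q \right)} = q^{2} + 2 q$ ($R{\left(q \right)} = \left(q^{2} + q\right) + q = \left(q + q^{2}\right) + q = q^{2} + 2 q$)
$\left(-3\right) \left(-5\right) 5 R{\left(2 \right)} = \left(-3\right) \left(-5\right) 5 \cdot 2 \left(2 + 2\right) = 15 \cdot 5 \cdot 2 \cdot 4 = 75 \cdot 8 = 600$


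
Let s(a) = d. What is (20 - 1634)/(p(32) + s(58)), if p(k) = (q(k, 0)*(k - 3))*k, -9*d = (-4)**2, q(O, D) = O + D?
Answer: -7263/133624 ≈ -0.054354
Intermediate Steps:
q(O, D) = D + O
d = -16/9 (d = -1/9*(-4)**2 = -1/9*16 = -16/9 ≈ -1.7778)
s(a) = -16/9
p(k) = k**2*(-3 + k) (p(k) = ((0 + k)*(k - 3))*k = (k*(-3 + k))*k = k**2*(-3 + k))
(20 - 1634)/(p(32) + s(58)) = (20 - 1634)/(32**2*(-3 + 32) - 16/9) = -1614/(1024*29 - 16/9) = -1614/(29696 - 16/9) = -1614/267248/9 = -1614*9/267248 = -7263/133624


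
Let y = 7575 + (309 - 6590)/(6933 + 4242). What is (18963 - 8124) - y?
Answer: 36481481/11175 ≈ 3264.6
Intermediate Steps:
y = 84644344/11175 (y = 7575 - 6281/11175 = 84644344/11175 ≈ 7574.4)
(18963 - 8124) - y = (18963 - 8124) - 1*84644344/11175 = 10839 - 84644344/11175 = 36481481/11175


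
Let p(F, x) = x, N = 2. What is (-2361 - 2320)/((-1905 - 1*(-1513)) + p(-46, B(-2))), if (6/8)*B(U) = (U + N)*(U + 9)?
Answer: 4681/392 ≈ 11.941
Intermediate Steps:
B(U) = 4*(2 + U)*(9 + U)/3 (B(U) = 4*((U + 2)*(U + 9))/3 = 4*((2 + U)*(9 + U))/3 = 4*(2 + U)*(9 + U)/3)
(-2361 - 2320)/((-1905 - 1*(-1513)) + p(-46, B(-2))) = (-2361 - 2320)/((-1905 - 1*(-1513)) + (24 + (4/3)*(-2)**2 + (44/3)*(-2))) = -4681/((-1905 + 1513) + (24 + (4/3)*4 - 88/3)) = -4681/(-392 + (24 + 16/3 - 88/3)) = -4681/(-392 + 0) = -4681/(-392) = -4681*(-1/392) = 4681/392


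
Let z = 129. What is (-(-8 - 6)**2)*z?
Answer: -25284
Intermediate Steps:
(-(-8 - 6)**2)*z = -(-8 - 6)**2*129 = -1*(-14)**2*129 = -1*196*129 = -196*129 = -25284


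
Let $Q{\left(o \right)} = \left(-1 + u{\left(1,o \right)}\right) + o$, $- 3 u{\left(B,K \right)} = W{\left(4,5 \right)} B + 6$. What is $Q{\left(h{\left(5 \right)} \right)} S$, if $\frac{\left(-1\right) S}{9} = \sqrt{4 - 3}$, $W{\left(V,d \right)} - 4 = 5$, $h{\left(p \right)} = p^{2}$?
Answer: $-171$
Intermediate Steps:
$W{\left(V,d \right)} = 9$ ($W{\left(V,d \right)} = 4 + 5 = 9$)
$S = -9$ ($S = - 9 \sqrt{4 - 3} = - 9 \sqrt{1} = \left(-9\right) 1 = -9$)
$u{\left(B,K \right)} = -2 - 3 B$ ($u{\left(B,K \right)} = - \frac{9 B + 6}{3} = - \frac{6 + 9 B}{3} = -2 - 3 B$)
$Q{\left(o \right)} = -6 + o$ ($Q{\left(o \right)} = \left(-1 - 5\right) + o = -6 + o$)
$Q{\left(h{\left(5 \right)} \right)} S = \left(-6 + 5^{2}\right) \left(-9\right) = \left(-6 + 25\right) \left(-9\right) = 19 \left(-9\right) = -171$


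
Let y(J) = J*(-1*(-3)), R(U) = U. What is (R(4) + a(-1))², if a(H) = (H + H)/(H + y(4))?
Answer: 1764/121 ≈ 14.579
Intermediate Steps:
y(J) = 3*J (y(J) = J*3 = 3*J)
a(H) = 2*H/(12 + H) (a(H) = (H + H)/(H + 3*4) = (2*H)/(H + 12) = (2*H)/(12 + H) = 2*H/(12 + H))
(R(4) + a(-1))² = (4 + 2*(-1)/(12 - 1))² = (4 + 2*(-1)/11)² = (4 + 2*(-1)*(1/11))² = (4 - 2/11)² = (42/11)² = 1764/121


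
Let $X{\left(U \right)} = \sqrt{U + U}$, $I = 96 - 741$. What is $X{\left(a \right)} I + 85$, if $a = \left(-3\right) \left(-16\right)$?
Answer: $85 - 2580 \sqrt{6} \approx -6234.7$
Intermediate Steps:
$a = 48$
$I = -645$ ($I = 96 - 741 = -645$)
$X{\left(U \right)} = \sqrt{2} \sqrt{U}$ ($X{\left(U \right)} = \sqrt{2 U} = \sqrt{2} \sqrt{U}$)
$X{\left(a \right)} I + 85 = \sqrt{2} \sqrt{48} \left(-645\right) + 85 = \sqrt{2} \cdot 4 \sqrt{3} \left(-645\right) + 85 = 4 \sqrt{6} \left(-645\right) + 85 = - 2580 \sqrt{6} + 85 = 85 - 2580 \sqrt{6}$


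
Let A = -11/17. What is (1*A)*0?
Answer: 0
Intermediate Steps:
A = -11/17 (A = -11*1/17 = -11/17 ≈ -0.64706)
(1*A)*0 = (1*(-11/17))*0 = -11/17*0 = 0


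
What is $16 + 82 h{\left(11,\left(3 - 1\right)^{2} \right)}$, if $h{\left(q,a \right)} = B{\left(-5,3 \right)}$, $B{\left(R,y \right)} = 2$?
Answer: $180$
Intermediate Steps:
$h{\left(q,a \right)} = 2$
$16 + 82 h{\left(11,\left(3 - 1\right)^{2} \right)} = 16 + 82 \cdot 2 = 16 + 164 = 180$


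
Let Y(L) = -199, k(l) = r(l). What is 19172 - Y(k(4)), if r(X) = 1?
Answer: 19371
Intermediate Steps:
k(l) = 1
19172 - Y(k(4)) = 19172 - 1*(-199) = 19172 + 199 = 19371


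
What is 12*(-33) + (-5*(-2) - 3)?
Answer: -389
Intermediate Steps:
12*(-33) + (-5*(-2) - 3) = -396 + (10 - 3) = -396 + 7 = -389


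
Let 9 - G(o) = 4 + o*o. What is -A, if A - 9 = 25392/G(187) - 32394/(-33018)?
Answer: -445175122/48101723 ≈ -9.2549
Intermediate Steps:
G(o) = 5 - o² (G(o) = 9 - (4 + o*o) = 9 - (4 + o²) = 9 + (-4 - o²) = 5 - o²)
A = 445175122/48101723 (A = 9 + (25392/(5 - 1*187²) - 32394/(-33018)) = 9 + (25392/(5 - 1*34969) - 32394*(-1/33018)) = 9 + (25392/(5 - 34969) + 5399/5503) = 9 + (25392/(-34964) + 5399/5503) = 9 + (25392*(-1/34964) + 5399/5503) = 9 + (-6348/8741 + 5399/5503) = 9 + 12259615/48101723 = 445175122/48101723 ≈ 9.2549)
-A = -1*445175122/48101723 = -445175122/48101723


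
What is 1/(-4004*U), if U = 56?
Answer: -1/224224 ≈ -4.4598e-6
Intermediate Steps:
1/(-4004*U) = 1/(-4004*56) = 1/(-224224) = -1/224224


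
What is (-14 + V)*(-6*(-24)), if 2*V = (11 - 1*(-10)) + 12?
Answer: 360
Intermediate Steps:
V = 33/2 (V = ((11 - 1*(-10)) + 12)/2 = ((11 + 10) + 12)/2 = (21 + 12)/2 = (½)*33 = 33/2 ≈ 16.500)
(-14 + V)*(-6*(-24)) = (-14 + 33/2)*(-6*(-24)) = (5/2)*144 = 360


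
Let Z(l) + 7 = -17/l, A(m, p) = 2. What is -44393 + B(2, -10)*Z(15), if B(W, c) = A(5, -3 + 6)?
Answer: -666139/15 ≈ -44409.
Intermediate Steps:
Z(l) = -7 - 17/l
B(W, c) = 2
-44393 + B(2, -10)*Z(15) = -44393 + 2*(-7 - 17/15) = -44393 + 2*(-122/15) = -44393 - 244/15 = -666139/15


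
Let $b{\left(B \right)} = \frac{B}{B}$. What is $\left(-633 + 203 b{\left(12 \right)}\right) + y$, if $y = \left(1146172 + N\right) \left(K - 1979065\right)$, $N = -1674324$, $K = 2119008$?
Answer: $-73911175766$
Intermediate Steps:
$y = -73911175336$ ($y = \left(1146172 - 1674324\right) \left(2119008 - 1979065\right) = \left(-528152\right) 139943 = -73911175336$)
$b{\left(B \right)} = 1$
$\left(-633 + 203 b{\left(12 \right)}\right) + y = \left(-633 + 203 \cdot 1\right) - 73911175336 = \left(-633 + 203\right) - 73911175336 = -430 - 73911175336 = -73911175766$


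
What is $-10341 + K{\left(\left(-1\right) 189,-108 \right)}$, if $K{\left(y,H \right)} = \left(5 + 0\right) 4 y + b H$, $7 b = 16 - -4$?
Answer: $- \frac{101007}{7} \approx -14430.0$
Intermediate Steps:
$b = \frac{20}{7}$ ($b = \frac{16 - -4}{7} = \frac{16 + 4}{7} = \frac{1}{7} \cdot 20 = \frac{20}{7} \approx 2.8571$)
$K{\left(y,H \right)} = 20 y + \frac{20 H}{7}$ ($K{\left(y,H \right)} = \left(5 + 0\right) 4 y + \frac{20 H}{7} = 5 \cdot 4 y + \frac{20 H}{7} = 20 y + \frac{20 H}{7}$)
$-10341 + K{\left(\left(-1\right) 189,-108 \right)} = -10341 + \left(20 \left(\left(-1\right) 189\right) + \frac{20}{7} \left(-108\right)\right) = -10341 + \left(20 \left(-189\right) - \frac{2160}{7}\right) = -10341 - \frac{28620}{7} = - \frac{101007}{7}$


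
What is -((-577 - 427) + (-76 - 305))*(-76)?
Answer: -105260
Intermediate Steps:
-((-577 - 427) + (-76 - 305))*(-76) = -(-1004 - 381)*(-76) = -(-1385)*(-76) = -1*105260 = -105260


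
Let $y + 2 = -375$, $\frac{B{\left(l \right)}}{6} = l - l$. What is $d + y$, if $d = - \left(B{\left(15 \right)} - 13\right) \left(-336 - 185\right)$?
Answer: $-7150$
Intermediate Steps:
$B{\left(l \right)} = 0$ ($B{\left(l \right)} = 6 \left(l - l\right) = 6 \cdot 0 = 0$)
$y = -377$ ($y = -2 - 375 = -377$)
$d = -6773$ ($d = - \left(0 - 13\right) \left(-336 - 185\right) = - \left(-13\right) \left(-521\right) = \left(-1\right) 6773 = -6773$)
$d + y = -6773 - 377 = -7150$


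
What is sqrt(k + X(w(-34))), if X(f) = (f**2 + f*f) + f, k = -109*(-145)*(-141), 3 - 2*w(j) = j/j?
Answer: I*sqrt(2228502) ≈ 1492.8*I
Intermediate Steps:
w(j) = 1 (w(j) = 3/2 - j/(2*j) = 3/2 - 1/2*1 = 3/2 - 1/2 = 1)
k = -2228505 (k = 15805*(-141) = -2228505)
X(f) = f + 2*f**2 (X(f) = (f**2 + f**2) + f = 2*f**2 + f = f + 2*f**2)
sqrt(k + X(w(-34))) = sqrt(-2228505 + 1*(1 + 2*1)) = sqrt(-2228505 + 1*(1 + 2)) = sqrt(-2228505 + 1*3) = sqrt(-2228505 + 3) = sqrt(-2228502) = I*sqrt(2228502)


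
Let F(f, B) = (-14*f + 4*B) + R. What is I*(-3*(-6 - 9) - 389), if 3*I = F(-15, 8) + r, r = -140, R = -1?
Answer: -34744/3 ≈ -11581.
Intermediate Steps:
F(f, B) = -1 - 14*f + 4*B (F(f, B) = (-14*f + 4*B) - 1 = -1 - 14*f + 4*B)
I = 101/3 (I = ((-1 - 14*(-15) + 4*8) - 140)/3 = ((-1 + 210 + 32) - 140)/3 = (241 - 140)/3 = (⅓)*101 = 101/3 ≈ 33.667)
I*(-3*(-6 - 9) - 389) = 101*(-3*(-6 - 9) - 389)/3 = 101*(-3*(-15) - 389)/3 = 101*(45 - 389)/3 = (101/3)*(-344) = -34744/3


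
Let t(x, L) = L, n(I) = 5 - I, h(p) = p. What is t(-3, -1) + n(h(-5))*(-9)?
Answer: -91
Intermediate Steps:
t(-3, -1) + n(h(-5))*(-9) = -1 + (5 - 1*(-5))*(-9) = -1 + (5 + 5)*(-9) = -1 + 10*(-9) = -1 - 90 = -91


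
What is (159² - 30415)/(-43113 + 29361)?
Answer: 2567/6876 ≈ 0.37333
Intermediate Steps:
(159² - 30415)/(-43113 + 29361) = (25281 - 30415)/(-13752) = -5134*(-1/13752) = 2567/6876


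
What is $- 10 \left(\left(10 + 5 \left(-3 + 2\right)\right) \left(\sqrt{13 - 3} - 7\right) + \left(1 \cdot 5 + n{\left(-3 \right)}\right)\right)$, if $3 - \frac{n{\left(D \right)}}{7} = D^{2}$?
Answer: $720 - 50 \sqrt{10} \approx 561.89$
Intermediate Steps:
$n{\left(D \right)} = 21 - 7 D^{2}$
$- 10 \left(\left(10 + 5 \left(-3 + 2\right)\right) \left(\sqrt{13 - 3} - 7\right) + \left(1 \cdot 5 + n{\left(-3 \right)}\right)\right) = - 10 \left(\left(10 + 5 \left(-3 + 2\right)\right) \left(\sqrt{13 - 3} - 7\right) + \left(1 \cdot 5 + \left(21 - 7 \left(-3\right)^{2}\right)\right)\right) = - 10 \left(\left(10 + 5 \left(-1\right)\right) \left(\sqrt{10} - 7\right) + \left(5 + \left(21 - 63\right)\right)\right) = - 10 \left(\left(10 - 5\right) \left(-7 + \sqrt{10}\right) + \left(5 + \left(21 - 63\right)\right)\right) = - 10 \left(5 \left(-7 + \sqrt{10}\right) + \left(5 - 42\right)\right) = - 10 \left(\left(-35 + 5 \sqrt{10}\right) - 37\right) = - 10 \left(-72 + 5 \sqrt{10}\right) = 720 - 50 \sqrt{10}$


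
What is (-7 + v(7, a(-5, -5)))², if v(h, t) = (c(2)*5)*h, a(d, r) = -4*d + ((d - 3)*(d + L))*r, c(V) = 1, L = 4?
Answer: 784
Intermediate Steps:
a(d, r) = -4*d + r*(-3 + d)*(4 + d) (a(d, r) = -4*d + ((d - 3)*(d + 4))*r = -4*d + ((-3 + d)*(4 + d))*r = -4*d + r*(-3 + d)*(4 + d))
v(h, t) = 5*h (v(h, t) = (1*5)*h = 5*h)
(-7 + v(7, a(-5, -5)))² = (-7 + 5*7)² = (-7 + 35)² = 28² = 784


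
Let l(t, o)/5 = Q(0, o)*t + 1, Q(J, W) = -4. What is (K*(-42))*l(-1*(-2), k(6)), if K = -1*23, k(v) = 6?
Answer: -33810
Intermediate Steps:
l(t, o) = 5 - 20*t (l(t, o) = 5*(-4*t + 1) = 5*(1 - 4*t) = 5 - 20*t)
K = -23
(K*(-42))*l(-1*(-2), k(6)) = (-23*(-42))*(5 - (-20)*(-2)) = 966*(5 - 20*2) = 966*(5 - 40) = 966*(-35) = -33810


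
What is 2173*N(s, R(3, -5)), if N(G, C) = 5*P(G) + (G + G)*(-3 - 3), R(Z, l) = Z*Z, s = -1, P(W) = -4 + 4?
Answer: 26076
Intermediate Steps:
P(W) = 0
R(Z, l) = Z²
N(G, C) = -12*G (N(G, C) = 5*0 + (G + G)*(-3 - 3) = 0 + (2*G)*(-6) = 0 - 12*G = -12*G)
2173*N(s, R(3, -5)) = 2173*(-12*(-1)) = 2173*12 = 26076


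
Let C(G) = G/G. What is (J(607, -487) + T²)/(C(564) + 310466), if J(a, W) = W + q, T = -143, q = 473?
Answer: 20435/310467 ≈ 0.065820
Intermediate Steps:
J(a, W) = 473 + W (J(a, W) = W + 473 = 473 + W)
C(G) = 1
(J(607, -487) + T²)/(C(564) + 310466) = ((473 - 487) + (-143)²)/(1 + 310466) = (-14 + 20449)/310467 = 20435*(1/310467) = 20435/310467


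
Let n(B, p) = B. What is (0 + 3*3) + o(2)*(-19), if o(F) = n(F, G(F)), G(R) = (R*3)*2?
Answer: -29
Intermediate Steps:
G(R) = 6*R (G(R) = (3*R)*2 = 6*R)
o(F) = F
(0 + 3*3) + o(2)*(-19) = (0 + 3*3) + 2*(-19) = (0 + 9) - 38 = 9 - 38 = -29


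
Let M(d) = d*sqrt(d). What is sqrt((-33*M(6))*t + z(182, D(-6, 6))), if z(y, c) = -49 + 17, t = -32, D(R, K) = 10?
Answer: 4*sqrt(-2 + 396*sqrt(6)) ≈ 124.45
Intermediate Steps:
z(y, c) = -32
M(d) = d**(3/2)
sqrt((-33*M(6))*t + z(182, D(-6, 6))) = sqrt(-198*sqrt(6)*(-32) - 32) = sqrt(6336*sqrt(6) - 32) = sqrt(-32 + 6336*sqrt(6))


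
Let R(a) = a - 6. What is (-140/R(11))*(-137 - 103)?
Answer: 6720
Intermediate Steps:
R(a) = -6 + a
(-140/R(11))*(-137 - 103) = (-140/(-6 + 11))*(-137 - 103) = -140/5*(-240) = -140*⅕*(-240) = -28*(-240) = 6720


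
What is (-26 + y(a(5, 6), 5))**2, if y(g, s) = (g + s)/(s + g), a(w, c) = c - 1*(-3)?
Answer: 625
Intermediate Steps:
a(w, c) = 3 + c (a(w, c) = c + 3 = 3 + c)
y(g, s) = 1 (y(g, s) = (g + s)/(g + s) = 1)
(-26 + y(a(5, 6), 5))**2 = (-26 + 1)**2 = (-25)**2 = 625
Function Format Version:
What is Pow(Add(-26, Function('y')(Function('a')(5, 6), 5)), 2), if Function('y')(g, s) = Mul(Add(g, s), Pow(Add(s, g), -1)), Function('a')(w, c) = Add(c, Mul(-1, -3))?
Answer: 625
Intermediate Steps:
Function('a')(w, c) = Add(3, c) (Function('a')(w, c) = Add(c, 3) = Add(3, c))
Function('y')(g, s) = 1 (Function('y')(g, s) = Mul(Add(g, s), Pow(Add(g, s), -1)) = 1)
Pow(Add(-26, Function('y')(Function('a')(5, 6), 5)), 2) = Pow(Add(-26, 1), 2) = Pow(-25, 2) = 625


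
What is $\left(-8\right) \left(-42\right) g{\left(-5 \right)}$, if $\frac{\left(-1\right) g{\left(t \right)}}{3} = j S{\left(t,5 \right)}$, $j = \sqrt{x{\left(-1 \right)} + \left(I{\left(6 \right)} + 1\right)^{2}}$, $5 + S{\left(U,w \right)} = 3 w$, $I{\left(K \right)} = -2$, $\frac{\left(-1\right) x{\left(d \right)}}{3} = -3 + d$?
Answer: $- 10080 \sqrt{13} \approx -36344.0$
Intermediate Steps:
$x{\left(d \right)} = 9 - 3 d$ ($x{\left(d \right)} = - 3 \left(-3 + d\right) = 9 - 3 d$)
$S{\left(U,w \right)} = -5 + 3 w$
$j = \sqrt{13}$ ($j = \sqrt{\left(9 - -3\right) + \left(-2 + 1\right)^{2}} = \sqrt{\left(9 + 3\right) + \left(-1\right)^{2}} = \sqrt{12 + 1} = \sqrt{13} \approx 3.6056$)
$g{\left(t \right)} = - 30 \sqrt{13}$ ($g{\left(t \right)} = - 3 \sqrt{13} \left(-5 + 3 \cdot 5\right) = - 3 \sqrt{13} \left(-5 + 15\right) = - 3 \sqrt{13} \cdot 10 = - 3 \cdot 10 \sqrt{13} = - 30 \sqrt{13}$)
$\left(-8\right) \left(-42\right) g{\left(-5 \right)} = \left(-8\right) \left(-42\right) \left(- 30 \sqrt{13}\right) = 336 \left(- 30 \sqrt{13}\right) = - 10080 \sqrt{13}$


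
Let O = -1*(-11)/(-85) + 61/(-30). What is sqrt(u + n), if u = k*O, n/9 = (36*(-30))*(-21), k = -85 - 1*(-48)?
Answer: sqrt(53112425610)/510 ≈ 451.88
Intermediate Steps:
k = -37 (k = -85 + 48 = -37)
O = -1103/510 (O = 11*(-1/85) + 61*(-1/30) = -11/85 - 61/30 = -1103/510 ≈ -2.1627)
n = 204120 (n = 9*((36*(-30))*(-21)) = 9*(-1080*(-21)) = 9*22680 = 204120)
u = 40811/510 (u = -37*(-1103/510) = 40811/510 ≈ 80.022)
sqrt(u + n) = sqrt(40811/510 + 204120) = sqrt(104142011/510) = sqrt(53112425610)/510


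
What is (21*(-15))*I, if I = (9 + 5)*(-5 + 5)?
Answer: 0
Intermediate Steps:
I = 0 (I = 14*0 = 0)
(21*(-15))*I = (21*(-15))*0 = -315*0 = 0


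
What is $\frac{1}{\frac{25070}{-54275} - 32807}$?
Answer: $- \frac{10855}{356124999} \approx -3.0481 \cdot 10^{-5}$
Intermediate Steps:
$\frac{1}{\frac{25070}{-54275} - 32807} = \frac{1}{25070 \left(- \frac{1}{54275}\right) - 32807} = \frac{1}{- \frac{5014}{10855} - 32807} = \frac{1}{- \frac{356124999}{10855}} = - \frac{10855}{356124999}$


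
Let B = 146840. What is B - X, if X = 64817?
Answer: 82023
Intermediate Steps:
B - X = 146840 - 1*64817 = 146840 - 64817 = 82023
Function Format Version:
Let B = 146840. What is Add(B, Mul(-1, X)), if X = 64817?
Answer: 82023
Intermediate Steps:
Add(B, Mul(-1, X)) = Add(146840, Mul(-1, 64817)) = Add(146840, -64817) = 82023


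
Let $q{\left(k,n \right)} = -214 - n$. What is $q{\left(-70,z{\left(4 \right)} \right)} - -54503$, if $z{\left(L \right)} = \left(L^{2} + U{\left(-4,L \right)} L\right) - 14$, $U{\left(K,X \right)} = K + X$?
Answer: $54287$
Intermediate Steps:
$z{\left(L \right)} = -14 + L^{2} + L \left(-4 + L\right)$ ($z{\left(L \right)} = \left(L^{2} + \left(-4 + L\right) L\right) - 14 = \left(L^{2} + L \left(-4 + L\right)\right) - 14 = -14 + L^{2} + L \left(-4 + L\right)$)
$q{\left(-70,z{\left(4 \right)} \right)} - -54503 = \left(-214 - \left(-14 + 4^{2} + 4 \left(-4 + 4\right)\right)\right) - -54503 = \left(-214 - \left(-14 + 16 + 4 \cdot 0\right)\right) + 54503 = \left(-214 - \left(-14 + 16 + 0\right)\right) + 54503 = \left(-214 - 2\right) + 54503 = -216 + 54503 = 54287$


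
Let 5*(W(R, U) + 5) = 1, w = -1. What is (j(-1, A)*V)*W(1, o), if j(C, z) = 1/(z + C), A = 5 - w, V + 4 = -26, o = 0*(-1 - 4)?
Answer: 144/5 ≈ 28.800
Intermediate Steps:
o = 0 (o = 0*(-5) = 0)
W(R, U) = -24/5 (W(R, U) = -5 + (⅕)*1 = -5 + ⅕ = -24/5)
V = -30 (V = -4 - 26 = -30)
A = 6 (A = 5 - 1*(-1) = 5 + 1 = 6)
j(C, z) = 1/(C + z)
(j(-1, A)*V)*W(1, o) = (-30/(-1 + 6))*(-24/5) = (-30/5)*(-24/5) = ((⅕)*(-30))*(-24/5) = -6*(-24/5) = 144/5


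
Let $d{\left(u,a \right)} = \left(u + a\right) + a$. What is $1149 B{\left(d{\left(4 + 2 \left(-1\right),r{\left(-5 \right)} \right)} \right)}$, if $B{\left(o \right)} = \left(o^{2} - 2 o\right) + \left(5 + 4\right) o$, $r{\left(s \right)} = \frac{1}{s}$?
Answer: $\frac{395256}{25} \approx 15810.0$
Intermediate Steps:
$d{\left(u,a \right)} = u + 2 a$ ($d{\left(u,a \right)} = \left(a + u\right) + a = u + 2 a$)
$B{\left(o \right)} = o^{2} + 7 o$ ($B{\left(o \right)} = \left(o^{2} - 2 o\right) + 9 o = o^{2} + 7 o$)
$1149 B{\left(d{\left(4 + 2 \left(-1\right),r{\left(-5 \right)} \right)} \right)} = 1149 \left(\left(4 + 2 \left(-1\right)\right) + \frac{2}{-5}\right) \left(7 + \left(\left(4 + 2 \left(-1\right)\right) + \frac{2}{-5}\right)\right) = 1149 \left(\left(4 - 2\right) + 2 \left(- \frac{1}{5}\right)\right) \left(7 + \left(\left(4 - 2\right) + 2 \left(- \frac{1}{5}\right)\right)\right) = 1149 \left(2 - \frac{2}{5}\right) \left(7 + \left(2 - \frac{2}{5}\right)\right) = 1149 \frac{8 \left(7 + \frac{8}{5}\right)}{5} = 1149 \cdot \frac{8}{5} \cdot \frac{43}{5} = 1149 \cdot \frac{344}{25} = \frac{395256}{25}$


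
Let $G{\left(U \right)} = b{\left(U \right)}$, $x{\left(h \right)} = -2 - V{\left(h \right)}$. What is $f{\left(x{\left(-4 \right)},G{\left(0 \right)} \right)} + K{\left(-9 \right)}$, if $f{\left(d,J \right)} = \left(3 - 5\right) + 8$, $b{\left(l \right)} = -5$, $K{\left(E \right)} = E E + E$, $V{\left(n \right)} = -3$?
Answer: $78$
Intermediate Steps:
$x{\left(h \right)} = 1$ ($x{\left(h \right)} = -2 - -3 = -2 + 3 = 1$)
$K{\left(E \right)} = E + E^{2}$ ($K{\left(E \right)} = E^{2} + E = E + E^{2}$)
$G{\left(U \right)} = -5$
$f{\left(d,J \right)} = 6$ ($f{\left(d,J \right)} = -2 + 8 = 6$)
$f{\left(x{\left(-4 \right)},G{\left(0 \right)} \right)} + K{\left(-9 \right)} = 6 - 9 \left(1 - 9\right) = 6 - -72 = 6 + 72 = 78$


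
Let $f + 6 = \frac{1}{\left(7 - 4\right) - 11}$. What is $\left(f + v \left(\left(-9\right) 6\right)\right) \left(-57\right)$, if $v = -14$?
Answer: $- \frac{341943}{8} \approx -42743.0$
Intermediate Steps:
$f = - \frac{49}{8}$ ($f = -6 + \frac{1}{\left(7 - 4\right) - 11} = -6 + \frac{1}{3 - 11} = -6 + \frac{1}{-8} = -6 - \frac{1}{8} = - \frac{49}{8} \approx -6.125$)
$\left(f + v \left(\left(-9\right) 6\right)\right) \left(-57\right) = \left(- \frac{49}{8} - 14 \left(\left(-9\right) 6\right)\right) \left(-57\right) = \left(- \frac{49}{8} - -756\right) \left(-57\right) = \left(- \frac{49}{8} + 756\right) \left(-57\right) = \frac{5999}{8} \left(-57\right) = - \frac{341943}{8}$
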